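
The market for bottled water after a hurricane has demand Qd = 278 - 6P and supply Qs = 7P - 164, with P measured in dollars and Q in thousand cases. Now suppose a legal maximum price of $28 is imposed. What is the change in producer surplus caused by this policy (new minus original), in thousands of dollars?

-318

In a free market, 278 - 6P = 7P - 164 gives the equilibrium P* = 34, Q* = 74.
Since 28 < 34, the ceiling is binding.
At P = 28: Qd = 278 - 6·28 = 110 and Qs = 7·28 - 164 = 32.
Producer surplus without the control is ½ · (34 - 164/7) · 74 = 2738/7.
With the ceiling, producers sell 32 units at 28, so PS = ½ · (28 - 164/7) · 32 = 512/7.
Change in producer surplus = 512/7 - 2738/7 = -318.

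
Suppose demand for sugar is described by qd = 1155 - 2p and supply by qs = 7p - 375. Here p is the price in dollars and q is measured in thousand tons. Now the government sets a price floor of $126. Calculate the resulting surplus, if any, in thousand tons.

0

Equilibrium: 1155 - 2p = 7p - 375, so 1530 = 9p and p* = 170, q* = 815.
Since 126 is below p* = 170, the floor does not bind and the free-market outcome prevails.
Since the control does not bind, there is no surplus.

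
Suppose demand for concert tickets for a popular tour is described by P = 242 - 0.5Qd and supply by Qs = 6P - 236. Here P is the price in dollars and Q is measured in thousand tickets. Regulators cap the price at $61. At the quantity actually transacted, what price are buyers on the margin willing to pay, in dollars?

Rearranging demand gives Qd = 484 - 2P. In a free market, 484 - 2P = 6P - 236 gives the equilibrium P* = 90, Q* = 304.
Since 61 < 90, the ceiling is binding.
At P = 61: Qd = 484 - 2·61 = 362 and Qs = 6·61 - 236 = 130.
Only 130 units reach the market. On the demand curve, the marginal buyer's willingness to pay at Q = 130 is (484 - 130)/2 = 177.

177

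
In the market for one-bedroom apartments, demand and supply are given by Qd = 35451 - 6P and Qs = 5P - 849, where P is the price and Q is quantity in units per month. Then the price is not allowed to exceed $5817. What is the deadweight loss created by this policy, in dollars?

0

In a free market, 35451 - 6P = 5P - 849 gives the equilibrium P* = 3300, Q* = 15651.
Since 5817 is above P* = 3300, the ceiling does not bind and the free-market outcome prevails.
Since the control does not bind, no trades are prevented and deadweight loss is zero.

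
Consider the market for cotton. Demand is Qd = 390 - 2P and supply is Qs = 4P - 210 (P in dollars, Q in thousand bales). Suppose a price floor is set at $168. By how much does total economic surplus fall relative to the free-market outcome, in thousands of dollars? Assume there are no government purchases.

6936

Setting quantity demanded equal to quantity supplied, 390 - 2P = 4P - 210, gives P* = 100 and Q* = 190.
Since 168 > 100, the floor is binding.
At P = 168: Qd = 390 - 2·168 = 54 and Qs = 4·168 - 210 = 462.
Quantity traded falls to 54. At Q = 54 the demand price is (390 - 54)/2 = 168 and the supply price is (210 + 54)/4 = 66.
Deadweight loss = ½ · (168 - 66) · (190 - 54) = ½ · 102 · 136 = 6936.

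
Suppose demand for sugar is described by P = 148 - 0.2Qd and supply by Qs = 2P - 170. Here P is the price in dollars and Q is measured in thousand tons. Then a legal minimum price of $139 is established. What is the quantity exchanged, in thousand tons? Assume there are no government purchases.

45

Rearranging demand gives Qd = 740 - 5P. Equilibrium: 740 - 5P = 2P - 170, so 910 = 7P and P* = 130, Q* = 90.
Since 139 > 130, the floor is binding.
At P = 139: Qd = 740 - 5·139 = 45 and Qs = 2·139 - 170 = 108.
The quantity actually transacted is the short side, demand: 45.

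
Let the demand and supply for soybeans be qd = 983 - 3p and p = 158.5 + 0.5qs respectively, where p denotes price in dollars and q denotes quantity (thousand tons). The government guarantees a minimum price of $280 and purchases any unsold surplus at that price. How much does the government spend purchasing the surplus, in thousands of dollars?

Rearranging supply gives qs = 2p - 317. Setting quantity demanded equal to quantity supplied, 983 - 3p = 2p - 317, gives p* = 260 and q* = 203.
The floor of 280 is above the equilibrium price 260, so it binds.
At p = 280: qd = 983 - 3·280 = 143 and qs = 2·280 - 317 = 243.
Surplus = qs - qd = 100.
Government expenditure = surplus × support price = 100 × 280 = 28000.

28000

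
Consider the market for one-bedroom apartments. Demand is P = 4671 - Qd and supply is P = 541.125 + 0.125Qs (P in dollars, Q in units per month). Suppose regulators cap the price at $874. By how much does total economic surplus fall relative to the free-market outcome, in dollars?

571536

Rearranging demand gives Qd = 4671 - P; rearranging supply gives Qs = 8P - 4329. Setting quantity demanded equal to quantity supplied, 4671 - P = 8P - 4329, gives P* = 1000 and Q* = 3671.
Since 874 < 1000, the ceiling is binding.
At P = 874: Qd = 4671 - 874 = 3797 and Qs = 8·874 - 4329 = 2663.
Quantity traded falls to 2663. At Q = 2663 the demand price is 4671 - 2663 = 2008 and the supply price is (4329 + 2663)/8 = 874.
Deadweight loss = ½ · (2008 - 874) · (3671 - 2663) = ½ · 1134 · 1008 = 571536.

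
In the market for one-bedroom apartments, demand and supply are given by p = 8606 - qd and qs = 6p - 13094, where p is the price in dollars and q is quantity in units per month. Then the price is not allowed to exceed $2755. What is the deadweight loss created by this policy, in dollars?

Rearranging demand gives qd = 8606 - p. In a free market, 8606 - p = 6p - 13094 gives the equilibrium p* = 3100, q* = 5506.
Since 2755 < 3100, the ceiling is binding.
At p = 2755: qd = 8606 - 2755 = 5851 and qs = 6·2755 - 13094 = 3436.
Quantity traded falls to 3436. At q = 3436 the demand price is 8606 - 3436 = 5170 and the supply price is (13094 + 3436)/6 = 2755.
Deadweight loss = ½ · (5170 - 2755) · (5506 - 3436) = ½ · 2415 · 2070 = 2499525.

2499525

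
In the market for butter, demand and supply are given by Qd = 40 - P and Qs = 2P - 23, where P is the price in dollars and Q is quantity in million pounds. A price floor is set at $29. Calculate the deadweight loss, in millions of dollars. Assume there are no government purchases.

48

Equilibrium: 40 - P = 2P - 23, so 63 = 3P and P* = 21, Q* = 19.
The floor of 29 is above the equilibrium price 21, so it binds.
At P = 29: Qd = 40 - 29 = 11 and Qs = 2·29 - 23 = 35.
Quantity traded falls to 11. At Q = 11 the demand price is 40 - 11 = 29 and the supply price is (23 + 11)/2 = 17.
Deadweight loss = ½ · (29 - 17) · (19 - 11) = ½ · 12 · 8 = 48.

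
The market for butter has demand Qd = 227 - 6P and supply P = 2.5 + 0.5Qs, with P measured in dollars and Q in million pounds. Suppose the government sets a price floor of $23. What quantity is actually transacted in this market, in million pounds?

Rearranging supply gives Qs = 2P - 5. In a free market, 227 - 6P = 2P - 5 gives the equilibrium P* = 29, Q* = 53.
The floor of 23 is below the equilibrium price 29, so it is not binding; the market clears at P* = 29, Q* = 53.

53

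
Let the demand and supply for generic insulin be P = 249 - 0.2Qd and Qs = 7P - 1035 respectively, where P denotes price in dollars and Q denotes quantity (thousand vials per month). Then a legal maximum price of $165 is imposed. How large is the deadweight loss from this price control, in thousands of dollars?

Rearranging demand gives Qd = 1245 - 5P. Without the control the market clears where 1245 - 5P = 7P - 1035, i.e. P* = 190 and Q* = 295.
The ceiling of 165 is below the equilibrium price 190, so it binds.
At P = 165: Qd = 1245 - 5·165 = 420 and Qs = 7·165 - 1035 = 120.
Quantity traded falls to 120. At Q = 120 the demand price is (1245 - 120)/5 = 225 and the supply price is (1035 + 120)/7 = 165.
Deadweight loss = ½ · (225 - 165) · (295 - 120) = ½ · 60 · 175 = 5250.

5250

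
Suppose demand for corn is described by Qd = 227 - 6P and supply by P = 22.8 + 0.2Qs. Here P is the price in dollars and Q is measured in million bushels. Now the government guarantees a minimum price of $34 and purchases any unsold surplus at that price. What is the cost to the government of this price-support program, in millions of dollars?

Rearranging supply gives Qs = 5P - 114. In a free market, 227 - 6P = 5P - 114 gives the equilibrium P* = 31, Q* = 41.
The floor of 34 is above the equilibrium price 31, so it binds.
At P = 34: Qd = 227 - 6·34 = 23 and Qs = 5·34 - 114 = 56.
Surplus = Qs - Qd = 33.
Government expenditure = surplus × support price = 33 × 34 = 1122.

1122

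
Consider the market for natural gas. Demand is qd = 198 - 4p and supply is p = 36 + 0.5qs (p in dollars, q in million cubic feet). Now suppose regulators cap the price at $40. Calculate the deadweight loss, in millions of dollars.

Rearranging supply gives qs = 2p - 72. Without the control the market clears where 198 - 4p = 2p - 72, i.e. p* = 45 and q* = 18.
Because the ceiling (40) lies below the market-clearing price, it is binding.
At p = 40: qd = 198 - 4·40 = 38 and qs = 2·40 - 72 = 8.
Quantity traded falls to 8. At q = 8 the demand price is (198 - 8)/4 = 47.5 and the supply price is (72 + 8)/2 = 40.
Deadweight loss = ½ · (47.5 - 40) · (18 - 8) = ½ · 7.5 · 10 = 37.5.

37.5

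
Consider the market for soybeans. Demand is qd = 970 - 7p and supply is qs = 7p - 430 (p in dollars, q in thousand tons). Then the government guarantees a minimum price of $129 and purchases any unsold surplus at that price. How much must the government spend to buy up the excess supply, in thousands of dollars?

Equilibrium: 970 - 7p = 7p - 430, so 1400 = 14p and p* = 100, q* = 270.
Since 129 > 100, the floor is binding.
At p = 129: qd = 970 - 7·129 = 67 and qs = 7·129 - 430 = 473.
Surplus = qs - qd = 406.
Government expenditure = surplus × support price = 406 × 129 = 52374.

52374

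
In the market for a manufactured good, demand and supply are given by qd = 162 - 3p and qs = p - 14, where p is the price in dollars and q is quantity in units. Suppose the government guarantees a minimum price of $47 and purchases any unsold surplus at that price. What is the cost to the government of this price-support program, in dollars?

Equilibrium: 162 - 3p = p - 14, so 176 = 4p and p* = 44, q* = 30.
Because the floor (47) lies above the market-clearing price, it is binding.
At p = 47: qd = 162 - 3·47 = 21 and qs = 47 - 14 = 33.
Surplus = qs - qd = 12.
Government expenditure = surplus × support price = 12 × 47 = 564.

564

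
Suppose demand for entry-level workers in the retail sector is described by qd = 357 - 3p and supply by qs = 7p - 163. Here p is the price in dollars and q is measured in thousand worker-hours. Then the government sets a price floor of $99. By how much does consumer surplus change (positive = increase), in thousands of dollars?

-6133.5

Without the control the market clears where 357 - 3p = 7p - 163, i.e. p* = 52 and q* = 201.
Since 99 > 52, the floor is binding.
At p = 99: qd = 357 - 3·99 = 60 and qs = 7·99 - 163 = 530.
Consumer surplus without the control is ½ · (119 - 52) · 201 = 6733.5.
With the floor, consumers buy 60 units at 99, so CS = ½ · (119 - 99) · 60 = 600.
Change in consumer surplus = 600 - 6733.5 = -6133.5.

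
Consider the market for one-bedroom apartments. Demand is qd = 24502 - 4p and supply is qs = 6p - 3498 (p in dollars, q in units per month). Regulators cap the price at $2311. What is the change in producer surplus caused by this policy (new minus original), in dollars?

In a free market, 24502 - 4p = 6p - 3498 gives the equilibrium p* = 2800, q* = 13302.
Since 2311 < 2800, the ceiling is binding.
At p = 2311: qd = 24502 - 4·2311 = 15258 and qs = 6·2311 - 3498 = 10368.
Producer surplus without the control is ½ · (2800 - 583) · 13302 = 14745267.
With the ceiling, producers sell 10368 units at 2311, so PS = ½ · (2311 - 583) · 10368 = 8957952.
Change in producer surplus = 8957952 - 14745267 = -5787315.

-5787315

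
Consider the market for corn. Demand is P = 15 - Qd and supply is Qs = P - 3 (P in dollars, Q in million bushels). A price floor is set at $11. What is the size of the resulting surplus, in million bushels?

Rearranging demand gives Qd = 15 - P. In a free market, 15 - P = P - 3 gives the equilibrium P* = 9, Q* = 6.
The floor of 11 is above the equilibrium price 9, so it binds.
At P = 11: Qd = 15 - 11 = 4 and Qs = 11 - 3 = 8.
Surplus = Qs - Qd = 8 - 4 = 4.

4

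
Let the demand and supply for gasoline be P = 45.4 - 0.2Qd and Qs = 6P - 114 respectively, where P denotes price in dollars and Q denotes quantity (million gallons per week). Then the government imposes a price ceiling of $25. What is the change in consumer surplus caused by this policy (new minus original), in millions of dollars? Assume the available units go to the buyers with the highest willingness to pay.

86.4

Rearranging demand gives Qd = 227 - 5P. Without the control the market clears where 227 - 5P = 6P - 114, i.e. P* = 31 and Q* = 72.
Since 25 < 31, the ceiling is binding.
At P = 25: Qd = 227 - 5·25 = 102 and Qs = 6·25 - 114 = 36.
Consumer surplus without the control is ½ · (45.4 - 31) · 72 = 518.4.
With the ceiling, 36 units are sold at 25 (assume they go to the highest-value buyers). The demand price at Q = 36 is 38.2, so CS = ½ · [(45.4 - 25) + (38.2 - 25)] · 36 = 604.8.
Change in consumer surplus = 604.8 - 518.4 = 86.4.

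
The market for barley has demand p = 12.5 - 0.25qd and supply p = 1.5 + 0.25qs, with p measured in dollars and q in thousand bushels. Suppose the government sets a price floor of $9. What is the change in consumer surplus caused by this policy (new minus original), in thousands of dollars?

Rearranging demand gives qd = 50 - 4p; rearranging supply gives qs = 4p - 6. Equilibrium: 50 - 4p = 4p - 6, so 56 = 8p and p* = 7, q* = 22.
Because the floor (9) lies above the market-clearing price, it is binding.
At p = 9: qd = 50 - 4·9 = 14 and qs = 4·9 - 6 = 30.
Consumer surplus without the control is ½ · (12.5 - 7) · 22 = 60.5.
With the floor, consumers buy 14 units at 9, so CS = ½ · (12.5 - 9) · 14 = 24.5.
Change in consumer surplus = 24.5 - 60.5 = -36.

-36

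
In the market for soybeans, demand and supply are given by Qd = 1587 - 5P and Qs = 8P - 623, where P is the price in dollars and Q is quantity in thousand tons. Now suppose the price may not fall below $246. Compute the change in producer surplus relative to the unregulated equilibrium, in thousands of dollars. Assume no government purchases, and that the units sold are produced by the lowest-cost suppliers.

18107

In a free market, 1587 - 5P = 8P - 623 gives the equilibrium P* = 170, Q* = 737.
Since 246 > 170, the floor is binding.
At P = 246: Qd = 1587 - 5·246 = 357 and Qs = 8·246 - 623 = 1345.
Producer surplus without the control is ½ · (170 - 77.875) · 737 = 33948.0625.
With the floor, 357 units are sold at 246. The supply price at Q = 357 is 122.5, so PS = ½ · [(246 - 77.875) + (246 - 122.5)] · 357 = 52055.0625.
Change in producer surplus = 52055.0625 - 33948.0625 = 18107.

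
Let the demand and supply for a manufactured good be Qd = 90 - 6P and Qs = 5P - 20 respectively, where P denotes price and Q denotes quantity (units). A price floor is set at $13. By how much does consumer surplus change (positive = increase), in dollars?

Setting quantity demanded equal to quantity supplied, 90 - 6P = 5P - 20, gives P* = 10 and Q* = 30.
Since 13 > 10, the floor is binding.
At P = 13: Qd = 90 - 6·13 = 12 and Qs = 5·13 - 20 = 45.
Consumer surplus without the control is ½ · (15 - 10) · 30 = 75.
With the floor, consumers buy 12 units at 13, so CS = ½ · (15 - 13) · 12 = 12.
Change in consumer surplus = 12 - 75 = -63.

-63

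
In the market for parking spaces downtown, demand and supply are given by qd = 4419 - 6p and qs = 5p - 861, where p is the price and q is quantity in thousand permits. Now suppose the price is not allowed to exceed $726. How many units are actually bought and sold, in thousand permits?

1539

Without the control the market clears where 4419 - 6p = 5p - 861, i.e. p* = 480 and q* = 1539.
The ceiling of 726 is above the equilibrium price 480, so it is not binding; the market clears at p* = 480, q* = 1539.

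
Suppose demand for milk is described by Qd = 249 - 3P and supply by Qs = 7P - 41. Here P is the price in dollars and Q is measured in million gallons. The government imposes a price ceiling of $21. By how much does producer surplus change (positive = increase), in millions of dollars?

-1072

Equilibrium: 249 - 3P = 7P - 41, so 290 = 10P and P* = 29, Q* = 162.
Since 21 < 29, the ceiling is binding.
At P = 21: Qd = 249 - 3·21 = 186 and Qs = 7·21 - 41 = 106.
Producer surplus without the control is ½ · (29 - 41/7) · 162 = 13122/7.
With the ceiling, producers sell 106 units at 21, so PS = ½ · (21 - 41/7) · 106 = 5618/7.
Change in producer surplus = 5618/7 - 13122/7 = -1072.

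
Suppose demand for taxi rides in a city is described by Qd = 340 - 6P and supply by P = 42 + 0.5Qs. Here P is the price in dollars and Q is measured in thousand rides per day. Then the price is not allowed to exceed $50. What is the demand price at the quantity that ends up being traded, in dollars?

Rearranging supply gives Qs = 2P - 84. Setting quantity demanded equal to quantity supplied, 340 - 6P = 2P - 84, gives P* = 53 and Q* = 22.
Because the ceiling (50) lies below the market-clearing price, it is binding.
At P = 50: Qd = 340 - 6·50 = 40 and Qs = 2·50 - 84 = 16.
Only 16 units reach the market. On the demand curve, the marginal buyer's willingness to pay at Q = 16 is (340 - 16)/6 = 54.

54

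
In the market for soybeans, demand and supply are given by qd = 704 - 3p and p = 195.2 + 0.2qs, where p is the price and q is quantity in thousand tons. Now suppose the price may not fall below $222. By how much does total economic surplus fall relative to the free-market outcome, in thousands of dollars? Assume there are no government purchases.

Rearranging supply gives qs = 5p - 976. Setting quantity demanded equal to quantity supplied, 704 - 3p = 5p - 976, gives p* = 210 and q* = 74.
Because the floor (222) lies above the market-clearing price, it is binding.
At p = 222: qd = 704 - 3·222 = 38 and qs = 5·222 - 976 = 134.
Quantity traded falls to 38. At q = 38 the demand price is (704 - 38)/3 = 222 and the supply price is (976 + 38)/5 = 202.8.
Deadweight loss = ½ · (222 - 202.8) · (74 - 38) = ½ · 19.2 · 36 = 345.6.

345.6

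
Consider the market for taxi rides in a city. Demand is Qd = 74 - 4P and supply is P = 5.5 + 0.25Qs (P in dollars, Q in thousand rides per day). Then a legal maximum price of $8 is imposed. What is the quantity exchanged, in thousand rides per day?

Rearranging supply gives Qs = 4P - 22. Setting quantity demanded equal to quantity supplied, 74 - 4P = 4P - 22, gives P* = 12 and Q* = 26.
Because the ceiling (8) lies below the market-clearing price, it is binding.
At P = 8: Qd = 74 - 4·8 = 42 and Qs = 4·8 - 22 = 10.
The quantity actually transacted is the short side, supply: 10.

10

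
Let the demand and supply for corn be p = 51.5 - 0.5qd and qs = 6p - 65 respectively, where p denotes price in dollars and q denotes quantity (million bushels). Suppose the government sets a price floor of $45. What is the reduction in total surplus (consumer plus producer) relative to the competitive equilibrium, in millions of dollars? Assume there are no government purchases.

Rearranging demand gives qd = 103 - 2p. Setting quantity demanded equal to quantity supplied, 103 - 2p = 6p - 65, gives p* = 21 and q* = 61.
Since 45 > 21, the floor is binding.
At p = 45: qd = 103 - 2·45 = 13 and qs = 6·45 - 65 = 205.
Quantity traded falls to 13. At q = 13 the demand price is (103 - 13)/2 = 45 and the supply price is (65 + 13)/6 = 13.
Deadweight loss = ½ · (45 - 13) · (61 - 13) = ½ · 32 · 48 = 768.

768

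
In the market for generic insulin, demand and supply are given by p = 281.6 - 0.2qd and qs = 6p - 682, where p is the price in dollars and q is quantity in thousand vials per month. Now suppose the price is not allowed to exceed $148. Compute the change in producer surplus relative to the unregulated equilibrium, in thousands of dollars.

Rearranging demand gives qd = 1408 - 5p. Equilibrium: 1408 - 5p = 6p - 682, so 2090 = 11p and p* = 190, q* = 458.
The ceiling of 148 is below the equilibrium price 190, so it binds.
At p = 148: qd = 1408 - 5·148 = 668 and qs = 6·148 - 682 = 206.
Producer surplus without the control is ½ · (190 - 341/3) · 458 = 52441/3.
With the ceiling, producers sell 206 units at 148, so PS = ½ · (148 - 341/3) · 206 = 10609/3.
Change in producer surplus = 10609/3 - 52441/3 = -13944.

-13944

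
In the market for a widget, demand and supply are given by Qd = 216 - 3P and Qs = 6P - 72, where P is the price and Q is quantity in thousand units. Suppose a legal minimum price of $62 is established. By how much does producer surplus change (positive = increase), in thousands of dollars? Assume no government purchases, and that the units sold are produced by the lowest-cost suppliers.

225

In a free market, 216 - 3P = 6P - 72 gives the equilibrium P* = 32, Q* = 120.
Because the floor (62) lies above the market-clearing price, it is binding.
At P = 62: Qd = 216 - 3·62 = 30 and Qs = 6·62 - 72 = 300.
Producer surplus without the control is ½ · (32 - 12) · 120 = 1200.
With the floor, 30 units are sold at 62. The supply price at Q = 30 is 17, so PS = ½ · [(62 - 12) + (62 - 17)] · 30 = 1425.
Change in producer surplus = 1425 - 1200 = 225.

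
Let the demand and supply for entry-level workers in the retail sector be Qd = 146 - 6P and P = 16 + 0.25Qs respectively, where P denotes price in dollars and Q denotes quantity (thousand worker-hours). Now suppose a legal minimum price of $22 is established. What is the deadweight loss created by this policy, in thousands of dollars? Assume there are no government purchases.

Rearranging supply gives Qs = 4P - 64. In a free market, 146 - 6P = 4P - 64 gives the equilibrium P* = 21, Q* = 20.
Because the floor (22) lies above the market-clearing price, it is binding.
At P = 22: Qd = 146 - 6·22 = 14 and Qs = 4·22 - 64 = 24.
Quantity traded falls to 14. At Q = 14 the demand price is (146 - 14)/6 = 22 and the supply price is (64 + 14)/4 = 19.5.
Deadweight loss = ½ · (22 - 19.5) · (20 - 14) = ½ · 2.5 · 6 = 7.5.

7.5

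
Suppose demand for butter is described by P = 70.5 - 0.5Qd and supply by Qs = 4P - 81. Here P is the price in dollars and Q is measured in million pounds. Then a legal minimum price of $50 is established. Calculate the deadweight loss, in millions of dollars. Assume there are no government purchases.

Rearranging demand gives Qd = 141 - 2P. Without the control the market clears where 141 - 2P = 4P - 81, i.e. P* = 37 and Q* = 67.
Because the floor (50) lies above the market-clearing price, it is binding.
At P = 50: Qd = 141 - 2·50 = 41 and Qs = 4·50 - 81 = 119.
Quantity traded falls to 41. At Q = 41 the demand price is (141 - 41)/2 = 50 and the supply price is (81 + 41)/4 = 30.5.
Deadweight loss = ½ · (50 - 30.5) · (67 - 41) = ½ · 19.5 · 26 = 253.5.

253.5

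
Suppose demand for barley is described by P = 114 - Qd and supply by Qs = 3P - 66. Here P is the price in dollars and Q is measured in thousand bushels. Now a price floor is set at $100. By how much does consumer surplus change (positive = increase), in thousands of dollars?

-2282.5

Rearranging demand gives Qd = 114 - P. Equilibrium: 114 - P = 3P - 66, so 180 = 4P and P* = 45, Q* = 69.
Since 100 > 45, the floor is binding.
At P = 100: Qd = 114 - 100 = 14 and Qs = 3·100 - 66 = 234.
Consumer surplus without the control is ½ · (114 - 45) · 69 = 2380.5.
With the floor, consumers buy 14 units at 100, so CS = ½ · (114 - 100) · 14 = 98.
Change in consumer surplus = 98 - 2380.5 = -2282.5.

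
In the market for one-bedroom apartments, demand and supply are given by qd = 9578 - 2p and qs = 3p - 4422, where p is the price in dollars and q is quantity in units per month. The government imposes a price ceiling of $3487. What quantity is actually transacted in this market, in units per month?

3978

In a free market, 9578 - 2p = 3p - 4422 gives the equilibrium p* = 2800, q* = 3978.
Since 3487 is above p* = 2800, the ceiling does not bind and the free-market outcome prevails.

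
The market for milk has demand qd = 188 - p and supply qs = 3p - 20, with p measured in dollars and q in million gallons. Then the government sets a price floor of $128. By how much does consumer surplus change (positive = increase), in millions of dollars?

In a free market, 188 - p = 3p - 20 gives the equilibrium p* = 52, q* = 136.
Since 128 > 52, the floor is binding.
At p = 128: qd = 188 - 128 = 60 and qs = 3·128 - 20 = 364.
Consumer surplus without the control is ½ · (188 - 52) · 136 = 9248.
With the floor, consumers buy 60 units at 128, so CS = ½ · (188 - 128) · 60 = 1800.
Change in consumer surplus = 1800 - 9248 = -7448.

-7448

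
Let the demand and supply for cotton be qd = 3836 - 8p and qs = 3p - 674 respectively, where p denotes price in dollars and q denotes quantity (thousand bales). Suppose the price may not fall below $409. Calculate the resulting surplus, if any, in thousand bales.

0

Setting quantity demanded equal to quantity supplied, 3836 - 8p = 3p - 674, gives p* = 410 and q* = 556.
Since 409 is below p* = 410, the floor does not bind and the free-market outcome prevails.
Since the control does not bind, there is no surplus.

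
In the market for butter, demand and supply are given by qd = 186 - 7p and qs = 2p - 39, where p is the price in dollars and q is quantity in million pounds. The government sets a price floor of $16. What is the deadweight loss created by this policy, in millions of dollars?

0

Setting quantity demanded equal to quantity supplied, 186 - 7p = 2p - 39, gives p* = 25 and q* = 11.
Since 16 is below p* = 25, the floor does not bind and the free-market outcome prevails.
Since the control does not bind, no trades are prevented and deadweight loss is zero.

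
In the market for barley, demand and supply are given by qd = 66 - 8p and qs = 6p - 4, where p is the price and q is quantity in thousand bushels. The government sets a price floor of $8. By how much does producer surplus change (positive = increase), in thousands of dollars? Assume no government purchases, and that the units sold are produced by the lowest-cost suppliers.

-42

Setting quantity demanded equal to quantity supplied, 66 - 8p = 6p - 4, gives p* = 5 and q* = 26.
The floor of 8 is above the equilibrium price 5, so it binds.
At p = 8: qd = 66 - 8·8 = 2 and qs = 6·8 - 4 = 44.
Producer surplus without the control is ½ · (5 - 2/3) · 26 = 169/3.
With the floor, 2 units are sold at 8. The supply price at q = 2 is 1, so PS = ½ · [(8 - 2/3) + (8 - 1)] · 2 = 43/3.
Change in producer surplus = 43/3 - 169/3 = -42.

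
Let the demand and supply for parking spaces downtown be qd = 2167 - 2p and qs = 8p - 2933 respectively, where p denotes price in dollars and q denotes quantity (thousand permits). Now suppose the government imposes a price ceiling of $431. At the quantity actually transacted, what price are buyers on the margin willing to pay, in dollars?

826

Without the control the market clears where 2167 - 2p = 8p - 2933, i.e. p* = 510 and q* = 1147.
The ceiling of 431 is below the equilibrium price 510, so it binds.
At p = 431: qd = 2167 - 2·431 = 1305 and qs = 8·431 - 2933 = 515.
Only 515 units reach the market. On the demand curve, the marginal buyer's willingness to pay at q = 515 is (2167 - 515)/2 = 826.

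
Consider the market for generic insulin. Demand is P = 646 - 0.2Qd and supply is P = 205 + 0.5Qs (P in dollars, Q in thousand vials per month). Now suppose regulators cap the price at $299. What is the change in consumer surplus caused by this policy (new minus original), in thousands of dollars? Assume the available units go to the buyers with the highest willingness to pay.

Rearranging demand gives Qd = 3230 - 5P; rearranging supply gives Qs = 2P - 410. Equilibrium: 3230 - 5P = 2P - 410, so 3640 = 7P and P* = 520, Q* = 630.
Since 299 < 520, the ceiling is binding.
At P = 299: Qd = 3230 - 5·299 = 1735 and Qs = 2·299 - 410 = 188.
Consumer surplus without the control is ½ · (646 - 520) · 630 = 39690.
With the ceiling, 188 units are sold at 299 (assume they go to the highest-value buyers). The demand price at Q = 188 is 608.4, so CS = ½ · [(646 - 299) + (608.4 - 299)] · 188 = 61701.6.
Change in consumer surplus = 61701.6 - 39690 = 22011.6.

22011.6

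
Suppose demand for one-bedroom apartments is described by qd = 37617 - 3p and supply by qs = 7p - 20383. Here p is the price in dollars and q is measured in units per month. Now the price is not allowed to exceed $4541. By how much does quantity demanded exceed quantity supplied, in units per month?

In a free market, 37617 - 3p = 7p - 20383 gives the equilibrium p* = 5800, q* = 20217.
Since 4541 < 5800, the ceiling is binding.
At p = 4541: qd = 37617 - 3·4541 = 23994 and qs = 7·4541 - 20383 = 11404.
Shortage = qd - qs = 23994 - 11404 = 12590.

12590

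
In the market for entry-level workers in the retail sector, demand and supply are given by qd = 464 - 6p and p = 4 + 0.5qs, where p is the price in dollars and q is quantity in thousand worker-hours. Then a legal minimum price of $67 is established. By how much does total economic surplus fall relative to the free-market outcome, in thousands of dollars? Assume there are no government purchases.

768

Rearranging supply gives qs = 2p - 8. Setting quantity demanded equal to quantity supplied, 464 - 6p = 2p - 8, gives p* = 59 and q* = 110.
The floor of 67 is above the equilibrium price 59, so it binds.
At p = 67: qd = 464 - 6·67 = 62 and qs = 2·67 - 8 = 126.
Quantity traded falls to 62. At q = 62 the demand price is (464 - 62)/6 = 67 and the supply price is (8 + 62)/2 = 35.
Deadweight loss = ½ · (67 - 35) · (110 - 62) = ½ · 32 · 48 = 768.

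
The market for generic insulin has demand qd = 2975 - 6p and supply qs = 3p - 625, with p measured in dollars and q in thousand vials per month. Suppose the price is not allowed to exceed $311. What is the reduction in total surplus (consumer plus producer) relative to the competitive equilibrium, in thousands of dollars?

17822.25

Setting quantity demanded equal to quantity supplied, 2975 - 6p = 3p - 625, gives p* = 400 and q* = 575.
The ceiling of 311 is below the equilibrium price 400, so it binds.
At p = 311: qd = 2975 - 6·311 = 1109 and qs = 3·311 - 625 = 308.
Quantity traded falls to 308. At q = 308 the demand price is (2975 - 308)/6 = 444.5 and the supply price is (625 + 308)/3 = 311.
Deadweight loss = ½ · (444.5 - 311) · (575 - 308) = ½ · 133.5 · 267 = 17822.25.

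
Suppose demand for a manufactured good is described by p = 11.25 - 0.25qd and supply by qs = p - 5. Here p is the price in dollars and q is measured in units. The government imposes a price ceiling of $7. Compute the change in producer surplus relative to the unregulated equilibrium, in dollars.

Rearranging demand gives qd = 45 - 4p. Equilibrium: 45 - 4p = p - 5, so 50 = 5p and p* = 10, q* = 5.
Since 7 < 10, the ceiling is binding.
At p = 7: qd = 45 - 4·7 = 17 and qs = 7 - 5 = 2.
Producer surplus without the control is ½ · (10 - 5) · 5 = 12.5.
With the ceiling, producers sell 2 units at 7, so PS = ½ · (7 - 5) · 2 = 2.
Change in producer surplus = 2 - 12.5 = -10.5.

-10.5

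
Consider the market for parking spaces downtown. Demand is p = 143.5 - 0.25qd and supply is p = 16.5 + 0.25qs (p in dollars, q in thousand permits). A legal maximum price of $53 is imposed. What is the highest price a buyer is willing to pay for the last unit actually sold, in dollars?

Rearranging demand gives qd = 574 - 4p; rearranging supply gives qs = 4p - 66. Setting quantity demanded equal to quantity supplied, 574 - 4p = 4p - 66, gives p* = 80 and q* = 254.
The ceiling of 53 is below the equilibrium price 80, so it binds.
At p = 53: qd = 574 - 4·53 = 362 and qs = 4·53 - 66 = 146.
Only 146 units reach the market. On the demand curve, the marginal buyer's willingness to pay at q = 146 is (574 - 146)/4 = 107.

107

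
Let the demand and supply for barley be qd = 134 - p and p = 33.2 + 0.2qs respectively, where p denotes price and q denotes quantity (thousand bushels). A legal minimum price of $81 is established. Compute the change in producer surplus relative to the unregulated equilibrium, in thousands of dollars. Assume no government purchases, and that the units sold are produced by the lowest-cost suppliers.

1546.9

Rearranging supply gives qs = 5p - 166. Setting quantity demanded equal to quantity supplied, 134 - p = 5p - 166, gives p* = 50 and q* = 84.
Since 81 > 50, the floor is binding.
At p = 81: qd = 134 - 81 = 53 and qs = 5·81 - 166 = 239.
Producer surplus without the control is ½ · (50 - 33.2) · 84 = 705.6.
With the floor, 53 units are sold at 81. The supply price at q = 53 is 43.8, so PS = ½ · [(81 - 33.2) + (81 - 43.8)] · 53 = 2252.5.
Change in producer surplus = 2252.5 - 705.6 = 1546.9.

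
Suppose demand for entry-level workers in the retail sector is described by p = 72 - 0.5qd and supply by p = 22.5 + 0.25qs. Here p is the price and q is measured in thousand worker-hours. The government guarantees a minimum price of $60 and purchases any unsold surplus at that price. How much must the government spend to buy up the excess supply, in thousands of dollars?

7560

Rearranging demand gives qd = 144 - 2p; rearranging supply gives qs = 4p - 90. In a free market, 144 - 2p = 4p - 90 gives the equilibrium p* = 39, q* = 66.
Since 60 > 39, the floor is binding.
At p = 60: qd = 144 - 2·60 = 24 and qs = 4·60 - 90 = 150.
Surplus = qs - qd = 126.
Government expenditure = surplus × support price = 126 × 60 = 7560.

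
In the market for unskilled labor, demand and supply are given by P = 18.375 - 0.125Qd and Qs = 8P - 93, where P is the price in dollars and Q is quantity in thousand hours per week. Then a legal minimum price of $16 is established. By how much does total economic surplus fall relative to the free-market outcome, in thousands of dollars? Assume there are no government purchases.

8

Rearranging demand gives Qd = 147 - 8P. Equilibrium: 147 - 8P = 8P - 93, so 240 = 16P and P* = 15, Q* = 27.
Because the floor (16) lies above the market-clearing price, it is binding.
At P = 16: Qd = 147 - 8·16 = 19 and Qs = 8·16 - 93 = 35.
Quantity traded falls to 19. At Q = 19 the demand price is (147 - 19)/8 = 16 and the supply price is (93 + 19)/8 = 14.
Deadweight loss = ½ · (16 - 14) · (27 - 19) = ½ · 2 · 8 = 8.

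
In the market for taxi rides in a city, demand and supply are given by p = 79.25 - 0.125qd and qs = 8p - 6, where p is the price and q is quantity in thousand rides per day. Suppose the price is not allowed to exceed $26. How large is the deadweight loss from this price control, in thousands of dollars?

1568

Rearranging demand gives qd = 634 - 8p. Setting quantity demanded equal to quantity supplied, 634 - 8p = 8p - 6, gives p* = 40 and q* = 314.
Since 26 < 40, the ceiling is binding.
At p = 26: qd = 634 - 8·26 = 426 and qs = 8·26 - 6 = 202.
Quantity traded falls to 202. At q = 202 the demand price is (634 - 202)/8 = 54 and the supply price is (6 + 202)/8 = 26.
Deadweight loss = ½ · (54 - 26) · (314 - 202) = ½ · 28 · 112 = 1568.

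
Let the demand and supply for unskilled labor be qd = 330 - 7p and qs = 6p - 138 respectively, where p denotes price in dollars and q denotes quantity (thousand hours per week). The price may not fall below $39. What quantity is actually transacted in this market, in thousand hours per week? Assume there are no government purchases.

57

In a free market, 330 - 7p = 6p - 138 gives the equilibrium p* = 36, q* = 78.
Because the floor (39) lies above the market-clearing price, it is binding.
At p = 39: qd = 330 - 7·39 = 57 and qs = 6·39 - 138 = 96.
The quantity actually transacted is the short side, demand: 57.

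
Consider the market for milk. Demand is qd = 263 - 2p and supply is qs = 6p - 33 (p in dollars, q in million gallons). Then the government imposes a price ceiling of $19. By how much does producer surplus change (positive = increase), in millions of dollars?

Setting quantity demanded equal to quantity supplied, 263 - 2p = 6p - 33, gives p* = 37 and q* = 189.
Because the ceiling (19) lies below the market-clearing price, it is binding.
At p = 19: qd = 263 - 2·19 = 225 and qs = 6·19 - 33 = 81.
Producer surplus without the control is ½ · (37 - 5.5) · 189 = 2976.75.
With the ceiling, producers sell 81 units at 19, so PS = ½ · (19 - 5.5) · 81 = 546.75.
Change in producer surplus = 546.75 - 2976.75 = -2430.

-2430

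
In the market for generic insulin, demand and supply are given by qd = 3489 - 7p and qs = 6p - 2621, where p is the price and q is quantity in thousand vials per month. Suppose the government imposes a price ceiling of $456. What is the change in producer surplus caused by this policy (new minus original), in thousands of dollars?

-2198

Without the control the market clears where 3489 - 7p = 6p - 2621, i.e. p* = 470 and q* = 199.
Since 456 < 470, the ceiling is binding.
At p = 456: qd = 3489 - 7·456 = 297 and qs = 6·456 - 2621 = 115.
Producer surplus without the control is ½ · (470 - 2621/6) · 199 = 39601/12.
With the ceiling, producers sell 115 units at 456, so PS = ½ · (456 - 2621/6) · 115 = 13225/12.
Change in producer surplus = 13225/12 - 39601/12 = -2198.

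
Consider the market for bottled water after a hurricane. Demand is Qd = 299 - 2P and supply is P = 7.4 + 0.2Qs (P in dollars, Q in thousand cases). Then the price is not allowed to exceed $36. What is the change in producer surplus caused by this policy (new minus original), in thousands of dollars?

-2076

Rearranging supply gives Qs = 5P - 37. Setting quantity demanded equal to quantity supplied, 299 - 2P = 5P - 37, gives P* = 48 and Q* = 203.
Since 36 < 48, the ceiling is binding.
At P = 36: Qd = 299 - 2·36 = 227 and Qs = 5·36 - 37 = 143.
Producer surplus without the control is ½ · (48 - 7.4) · 203 = 4120.9.
With the ceiling, producers sell 143 units at 36, so PS = ½ · (36 - 7.4) · 143 = 2044.9.
Change in producer surplus = 2044.9 - 4120.9 = -2076.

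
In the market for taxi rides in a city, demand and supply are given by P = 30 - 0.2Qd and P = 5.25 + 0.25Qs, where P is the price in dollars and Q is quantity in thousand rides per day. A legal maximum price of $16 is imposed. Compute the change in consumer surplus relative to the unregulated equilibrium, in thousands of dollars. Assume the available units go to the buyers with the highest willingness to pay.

114.6

Rearranging demand gives Qd = 150 - 5P; rearranging supply gives Qs = 4P - 21. Setting quantity demanded equal to quantity supplied, 150 - 5P = 4P - 21, gives P* = 19 and Q* = 55.
Because the ceiling (16) lies below the market-clearing price, it is binding.
At P = 16: Qd = 150 - 5·16 = 70 and Qs = 4·16 - 21 = 43.
Consumer surplus without the control is ½ · (30 - 19) · 55 = 302.5.
With the ceiling, 43 units are sold at 16 (assume they go to the highest-value buyers). The demand price at Q = 43 is 21.4, so CS = ½ · [(30 - 16) + (21.4 - 16)] · 43 = 417.1.
Change in consumer surplus = 417.1 - 302.5 = 114.6.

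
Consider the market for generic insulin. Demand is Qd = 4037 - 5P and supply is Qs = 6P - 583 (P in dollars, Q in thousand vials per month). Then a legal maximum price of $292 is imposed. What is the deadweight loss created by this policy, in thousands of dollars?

Equilibrium: 4037 - 5P = 6P - 583, so 4620 = 11P and P* = 420, Q* = 1937.
The ceiling of 292 is below the equilibrium price 420, so it binds.
At P = 292: Qd = 4037 - 5·292 = 2577 and Qs = 6·292 - 583 = 1169.
Quantity traded falls to 1169. At Q = 1169 the demand price is (4037 - 1169)/5 = 573.6 and the supply price is (583 + 1169)/6 = 292.
Deadweight loss = ½ · (573.6 - 292) · (1937 - 1169) = ½ · 281.6 · 768 = 108134.4.

108134.4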